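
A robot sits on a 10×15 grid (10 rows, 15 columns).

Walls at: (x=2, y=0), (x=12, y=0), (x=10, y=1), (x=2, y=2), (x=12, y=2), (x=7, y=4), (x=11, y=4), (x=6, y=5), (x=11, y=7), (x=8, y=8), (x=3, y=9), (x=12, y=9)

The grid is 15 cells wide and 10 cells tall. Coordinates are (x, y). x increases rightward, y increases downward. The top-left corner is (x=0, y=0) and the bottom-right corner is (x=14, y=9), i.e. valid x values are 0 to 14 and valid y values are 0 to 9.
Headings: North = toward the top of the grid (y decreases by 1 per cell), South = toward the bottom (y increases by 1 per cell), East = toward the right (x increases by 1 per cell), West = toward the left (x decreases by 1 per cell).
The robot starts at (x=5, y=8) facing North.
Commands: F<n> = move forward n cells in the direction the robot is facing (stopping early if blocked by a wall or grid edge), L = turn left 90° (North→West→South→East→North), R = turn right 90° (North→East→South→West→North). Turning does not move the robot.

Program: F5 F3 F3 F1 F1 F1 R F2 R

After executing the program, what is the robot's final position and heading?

Start: (x=5, y=8), facing North
  F5: move forward 5, now at (x=5, y=3)
  F3: move forward 3, now at (x=5, y=0)
  F3: move forward 0/3 (blocked), now at (x=5, y=0)
  [×3]F1: move forward 0/1 (blocked), now at (x=5, y=0)
  R: turn right, now facing East
  F2: move forward 2, now at (x=7, y=0)
  R: turn right, now facing South
Final: (x=7, y=0), facing South

Answer: Final position: (x=7, y=0), facing South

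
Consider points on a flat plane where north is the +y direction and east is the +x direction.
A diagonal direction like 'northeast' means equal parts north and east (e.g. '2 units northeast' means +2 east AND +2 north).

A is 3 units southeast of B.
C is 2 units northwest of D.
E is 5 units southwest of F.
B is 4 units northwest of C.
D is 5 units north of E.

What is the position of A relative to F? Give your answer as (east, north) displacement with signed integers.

Answer: A is at (east=-8, north=3) relative to F.

Derivation:
Place F at the origin (east=0, north=0).
  E is 5 units southwest of F: delta (east=-5, north=-5); E at (east=-5, north=-5).
  D is 5 units north of E: delta (east=+0, north=+5); D at (east=-5, north=0).
  C is 2 units northwest of D: delta (east=-2, north=+2); C at (east=-7, north=2).
  B is 4 units northwest of C: delta (east=-4, north=+4); B at (east=-11, north=6).
  A is 3 units southeast of B: delta (east=+3, north=-3); A at (east=-8, north=3).
Therefore A relative to F: (east=-8, north=3).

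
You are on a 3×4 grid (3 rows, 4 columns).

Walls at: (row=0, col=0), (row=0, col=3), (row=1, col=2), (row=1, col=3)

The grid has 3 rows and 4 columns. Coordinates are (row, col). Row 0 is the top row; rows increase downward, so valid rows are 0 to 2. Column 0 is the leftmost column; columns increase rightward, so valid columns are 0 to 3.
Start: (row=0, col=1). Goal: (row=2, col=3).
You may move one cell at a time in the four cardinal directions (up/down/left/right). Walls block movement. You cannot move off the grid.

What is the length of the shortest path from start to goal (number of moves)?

Answer: Shortest path length: 4

Derivation:
BFS from (row=0, col=1) until reaching (row=2, col=3):
  Distance 0: (row=0, col=1)
  Distance 1: (row=0, col=2), (row=1, col=1)
  Distance 2: (row=1, col=0), (row=2, col=1)
  Distance 3: (row=2, col=0), (row=2, col=2)
  Distance 4: (row=2, col=3)  <- goal reached here
One shortest path (4 moves): (row=0, col=1) -> (row=1, col=1) -> (row=2, col=1) -> (row=2, col=2) -> (row=2, col=3)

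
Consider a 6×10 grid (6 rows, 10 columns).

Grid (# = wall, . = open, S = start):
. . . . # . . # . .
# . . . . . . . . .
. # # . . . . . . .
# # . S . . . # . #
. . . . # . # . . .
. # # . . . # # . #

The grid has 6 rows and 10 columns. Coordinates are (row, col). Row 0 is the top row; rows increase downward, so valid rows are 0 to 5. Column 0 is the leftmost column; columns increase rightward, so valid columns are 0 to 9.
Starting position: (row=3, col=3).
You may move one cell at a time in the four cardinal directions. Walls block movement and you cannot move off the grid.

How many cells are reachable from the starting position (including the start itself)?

Answer: Reachable cells: 43

Derivation:
BFS flood-fill from (row=3, col=3):
  Distance 0: (row=3, col=3)
  Distance 1: (row=2, col=3), (row=3, col=2), (row=3, col=4), (row=4, col=3)
  Distance 2: (row=1, col=3), (row=2, col=4), (row=3, col=5), (row=4, col=2), (row=5, col=3)
  Distance 3: (row=0, col=3), (row=1, col=2), (row=1, col=4), (row=2, col=5), (row=3, col=6), (row=4, col=1), (row=4, col=5), (row=5, col=4)
  Distance 4: (row=0, col=2), (row=1, col=1), (row=1, col=5), (row=2, col=6), (row=4, col=0), (row=5, col=5)
  Distance 5: (row=0, col=1), (row=0, col=5), (row=1, col=6), (row=2, col=7), (row=5, col=0)
  Distance 6: (row=0, col=0), (row=0, col=6), (row=1, col=7), (row=2, col=8)
  Distance 7: (row=1, col=8), (row=2, col=9), (row=3, col=8)
  Distance 8: (row=0, col=8), (row=1, col=9), (row=4, col=8)
  Distance 9: (row=0, col=9), (row=4, col=7), (row=4, col=9), (row=5, col=8)
Total reachable: 43 (grid has 44 open cells total)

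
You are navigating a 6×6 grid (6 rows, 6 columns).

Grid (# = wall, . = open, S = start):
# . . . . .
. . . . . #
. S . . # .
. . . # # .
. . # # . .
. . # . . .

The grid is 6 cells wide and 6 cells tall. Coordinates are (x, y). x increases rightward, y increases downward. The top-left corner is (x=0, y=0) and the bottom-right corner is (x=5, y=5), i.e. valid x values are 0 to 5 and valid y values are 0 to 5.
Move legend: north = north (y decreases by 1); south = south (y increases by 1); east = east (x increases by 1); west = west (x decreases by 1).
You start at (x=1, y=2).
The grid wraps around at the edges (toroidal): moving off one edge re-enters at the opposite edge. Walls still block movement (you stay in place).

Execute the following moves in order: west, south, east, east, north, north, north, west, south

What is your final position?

Answer: Final position: (x=1, y=1)

Derivation:
Start: (x=1, y=2)
  west (west): (x=1, y=2) -> (x=0, y=2)
  south (south): (x=0, y=2) -> (x=0, y=3)
  east (east): (x=0, y=3) -> (x=1, y=3)
  east (east): (x=1, y=3) -> (x=2, y=3)
  north (north): (x=2, y=3) -> (x=2, y=2)
  north (north): (x=2, y=2) -> (x=2, y=1)
  north (north): (x=2, y=1) -> (x=2, y=0)
  west (west): (x=2, y=0) -> (x=1, y=0)
  south (south): (x=1, y=0) -> (x=1, y=1)
Final: (x=1, y=1)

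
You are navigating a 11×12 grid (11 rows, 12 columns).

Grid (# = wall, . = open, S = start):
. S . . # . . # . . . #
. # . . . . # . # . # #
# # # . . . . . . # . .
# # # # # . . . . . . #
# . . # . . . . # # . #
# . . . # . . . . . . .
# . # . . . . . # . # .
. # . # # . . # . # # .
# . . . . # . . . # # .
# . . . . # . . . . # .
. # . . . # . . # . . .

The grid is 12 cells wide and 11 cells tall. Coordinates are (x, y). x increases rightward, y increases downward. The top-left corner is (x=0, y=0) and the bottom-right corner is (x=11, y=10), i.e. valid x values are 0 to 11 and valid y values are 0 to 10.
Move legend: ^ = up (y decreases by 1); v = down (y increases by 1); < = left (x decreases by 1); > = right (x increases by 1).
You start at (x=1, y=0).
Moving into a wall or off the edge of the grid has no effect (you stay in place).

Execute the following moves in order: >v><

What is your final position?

Answer: Final position: (x=2, y=1)

Derivation:
Start: (x=1, y=0)
  > (right): (x=1, y=0) -> (x=2, y=0)
  v (down): (x=2, y=0) -> (x=2, y=1)
  > (right): (x=2, y=1) -> (x=3, y=1)
  < (left): (x=3, y=1) -> (x=2, y=1)
Final: (x=2, y=1)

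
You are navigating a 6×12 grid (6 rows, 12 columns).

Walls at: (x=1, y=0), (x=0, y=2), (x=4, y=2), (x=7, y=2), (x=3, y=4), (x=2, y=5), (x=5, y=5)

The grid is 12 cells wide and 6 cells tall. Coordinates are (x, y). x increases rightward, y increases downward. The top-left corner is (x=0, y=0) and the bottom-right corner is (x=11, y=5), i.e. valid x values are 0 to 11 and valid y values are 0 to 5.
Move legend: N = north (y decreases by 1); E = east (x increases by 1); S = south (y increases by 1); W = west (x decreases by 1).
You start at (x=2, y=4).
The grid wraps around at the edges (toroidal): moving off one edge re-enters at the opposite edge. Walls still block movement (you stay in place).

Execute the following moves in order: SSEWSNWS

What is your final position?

Start: (x=2, y=4)
  S (south): blocked, stay at (x=2, y=4)
  S (south): blocked, stay at (x=2, y=4)
  E (east): blocked, stay at (x=2, y=4)
  W (west): (x=2, y=4) -> (x=1, y=4)
  S (south): (x=1, y=4) -> (x=1, y=5)
  N (north): (x=1, y=5) -> (x=1, y=4)
  W (west): (x=1, y=4) -> (x=0, y=4)
  S (south): (x=0, y=4) -> (x=0, y=5)
Final: (x=0, y=5)

Answer: Final position: (x=0, y=5)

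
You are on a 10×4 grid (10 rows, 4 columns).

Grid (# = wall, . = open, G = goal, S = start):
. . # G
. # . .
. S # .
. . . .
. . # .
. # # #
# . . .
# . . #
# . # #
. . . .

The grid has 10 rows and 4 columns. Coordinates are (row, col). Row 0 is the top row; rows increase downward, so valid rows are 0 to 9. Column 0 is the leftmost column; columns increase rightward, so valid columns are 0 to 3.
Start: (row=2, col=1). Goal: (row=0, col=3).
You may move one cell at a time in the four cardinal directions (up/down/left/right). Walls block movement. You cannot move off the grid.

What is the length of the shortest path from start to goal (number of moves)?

BFS from (row=2, col=1) until reaching (row=0, col=3):
  Distance 0: (row=2, col=1)
  Distance 1: (row=2, col=0), (row=3, col=1)
  Distance 2: (row=1, col=0), (row=3, col=0), (row=3, col=2), (row=4, col=1)
  Distance 3: (row=0, col=0), (row=3, col=3), (row=4, col=0)
  Distance 4: (row=0, col=1), (row=2, col=3), (row=4, col=3), (row=5, col=0)
  Distance 5: (row=1, col=3)
  Distance 6: (row=0, col=3), (row=1, col=2)  <- goal reached here
One shortest path (6 moves): (row=2, col=1) -> (row=3, col=1) -> (row=3, col=2) -> (row=3, col=3) -> (row=2, col=3) -> (row=1, col=3) -> (row=0, col=3)

Answer: Shortest path length: 6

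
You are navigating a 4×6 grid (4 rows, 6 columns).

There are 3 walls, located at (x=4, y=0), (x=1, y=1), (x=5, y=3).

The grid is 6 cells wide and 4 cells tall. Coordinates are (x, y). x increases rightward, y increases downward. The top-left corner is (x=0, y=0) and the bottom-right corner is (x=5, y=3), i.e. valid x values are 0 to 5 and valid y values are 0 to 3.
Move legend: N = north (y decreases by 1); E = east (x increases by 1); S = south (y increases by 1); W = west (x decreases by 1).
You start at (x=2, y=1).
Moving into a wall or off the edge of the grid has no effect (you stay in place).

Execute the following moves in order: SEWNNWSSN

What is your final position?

Start: (x=2, y=1)
  S (south): (x=2, y=1) -> (x=2, y=2)
  E (east): (x=2, y=2) -> (x=3, y=2)
  W (west): (x=3, y=2) -> (x=2, y=2)
  N (north): (x=2, y=2) -> (x=2, y=1)
  N (north): (x=2, y=1) -> (x=2, y=0)
  W (west): (x=2, y=0) -> (x=1, y=0)
  S (south): blocked, stay at (x=1, y=0)
  S (south): blocked, stay at (x=1, y=0)
  N (north): blocked, stay at (x=1, y=0)
Final: (x=1, y=0)

Answer: Final position: (x=1, y=0)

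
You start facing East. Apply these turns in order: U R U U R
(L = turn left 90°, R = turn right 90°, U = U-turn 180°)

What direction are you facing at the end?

Start: East
  U (U-turn (180°)) -> West
  R (right (90° clockwise)) -> North
  U (U-turn (180°)) -> South
  U (U-turn (180°)) -> North
  R (right (90° clockwise)) -> East
Final: East

Answer: Final heading: East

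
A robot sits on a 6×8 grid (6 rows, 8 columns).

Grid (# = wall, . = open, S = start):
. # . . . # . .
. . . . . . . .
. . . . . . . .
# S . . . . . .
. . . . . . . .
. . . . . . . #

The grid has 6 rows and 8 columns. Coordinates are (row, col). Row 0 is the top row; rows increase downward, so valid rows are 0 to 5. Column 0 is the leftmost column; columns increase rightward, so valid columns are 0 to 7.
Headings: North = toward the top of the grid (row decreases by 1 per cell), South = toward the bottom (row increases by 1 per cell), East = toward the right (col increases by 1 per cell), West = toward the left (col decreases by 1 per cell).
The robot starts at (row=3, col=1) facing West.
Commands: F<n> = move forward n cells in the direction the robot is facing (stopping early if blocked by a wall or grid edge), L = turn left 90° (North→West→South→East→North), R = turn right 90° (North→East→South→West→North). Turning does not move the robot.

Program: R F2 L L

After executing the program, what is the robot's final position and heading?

Answer: Final position: (row=1, col=1), facing South

Derivation:
Start: (row=3, col=1), facing West
  R: turn right, now facing North
  F2: move forward 2, now at (row=1, col=1)
  L: turn left, now facing West
  L: turn left, now facing South
Final: (row=1, col=1), facing South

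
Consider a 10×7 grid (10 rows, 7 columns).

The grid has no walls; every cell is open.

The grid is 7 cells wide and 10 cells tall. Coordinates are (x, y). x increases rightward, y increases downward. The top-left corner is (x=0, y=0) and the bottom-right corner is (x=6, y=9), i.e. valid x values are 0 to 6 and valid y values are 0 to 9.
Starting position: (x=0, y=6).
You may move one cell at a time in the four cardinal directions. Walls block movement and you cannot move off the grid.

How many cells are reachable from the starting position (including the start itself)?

BFS flood-fill from (x=0, y=6):
  Distance 0: (x=0, y=6)
  Distance 1: (x=0, y=5), (x=1, y=6), (x=0, y=7)
  Distance 2: (x=0, y=4), (x=1, y=5), (x=2, y=6), (x=1, y=7), (x=0, y=8)
  Distance 3: (x=0, y=3), (x=1, y=4), (x=2, y=5), (x=3, y=6), (x=2, y=7), (x=1, y=8), (x=0, y=9)
  Distance 4: (x=0, y=2), (x=1, y=3), (x=2, y=4), (x=3, y=5), (x=4, y=6), (x=3, y=7), (x=2, y=8), (x=1, y=9)
  Distance 5: (x=0, y=1), (x=1, y=2), (x=2, y=3), (x=3, y=4), (x=4, y=5), (x=5, y=6), (x=4, y=7), (x=3, y=8), (x=2, y=9)
  Distance 6: (x=0, y=0), (x=1, y=1), (x=2, y=2), (x=3, y=3), (x=4, y=4), (x=5, y=5), (x=6, y=6), (x=5, y=7), (x=4, y=8), (x=3, y=9)
  Distance 7: (x=1, y=0), (x=2, y=1), (x=3, y=2), (x=4, y=3), (x=5, y=4), (x=6, y=5), (x=6, y=7), (x=5, y=8), (x=4, y=9)
  Distance 8: (x=2, y=0), (x=3, y=1), (x=4, y=2), (x=5, y=3), (x=6, y=4), (x=6, y=8), (x=5, y=9)
  Distance 9: (x=3, y=0), (x=4, y=1), (x=5, y=2), (x=6, y=3), (x=6, y=9)
  Distance 10: (x=4, y=0), (x=5, y=1), (x=6, y=2)
  Distance 11: (x=5, y=0), (x=6, y=1)
  Distance 12: (x=6, y=0)
Total reachable: 70 (grid has 70 open cells total)

Answer: Reachable cells: 70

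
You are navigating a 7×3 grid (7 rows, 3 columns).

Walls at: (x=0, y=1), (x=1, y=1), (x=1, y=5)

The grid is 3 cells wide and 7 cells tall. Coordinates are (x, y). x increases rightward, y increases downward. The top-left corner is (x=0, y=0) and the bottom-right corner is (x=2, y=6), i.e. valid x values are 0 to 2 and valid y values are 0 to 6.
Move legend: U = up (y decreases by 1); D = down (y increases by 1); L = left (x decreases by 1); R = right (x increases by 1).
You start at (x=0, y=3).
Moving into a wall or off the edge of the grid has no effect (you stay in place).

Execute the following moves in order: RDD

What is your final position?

Start: (x=0, y=3)
  R (right): (x=0, y=3) -> (x=1, y=3)
  D (down): (x=1, y=3) -> (x=1, y=4)
  D (down): blocked, stay at (x=1, y=4)
Final: (x=1, y=4)

Answer: Final position: (x=1, y=4)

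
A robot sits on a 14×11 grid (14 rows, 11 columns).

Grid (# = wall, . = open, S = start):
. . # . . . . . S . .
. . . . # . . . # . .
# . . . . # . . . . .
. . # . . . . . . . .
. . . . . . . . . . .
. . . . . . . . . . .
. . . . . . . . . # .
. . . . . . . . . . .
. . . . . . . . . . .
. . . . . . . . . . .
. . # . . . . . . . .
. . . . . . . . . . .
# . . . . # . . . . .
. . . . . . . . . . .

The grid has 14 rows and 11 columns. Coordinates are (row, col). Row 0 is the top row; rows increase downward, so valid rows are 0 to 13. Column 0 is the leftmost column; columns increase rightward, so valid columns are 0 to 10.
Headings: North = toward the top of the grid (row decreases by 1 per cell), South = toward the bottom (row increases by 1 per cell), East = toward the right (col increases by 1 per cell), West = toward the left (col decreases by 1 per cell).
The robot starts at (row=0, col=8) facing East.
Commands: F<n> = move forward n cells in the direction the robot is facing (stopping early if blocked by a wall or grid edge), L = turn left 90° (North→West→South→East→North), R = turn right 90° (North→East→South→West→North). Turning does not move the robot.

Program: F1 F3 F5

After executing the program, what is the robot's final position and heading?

Start: (row=0, col=8), facing East
  F1: move forward 1, now at (row=0, col=9)
  F3: move forward 1/3 (blocked), now at (row=0, col=10)
  F5: move forward 0/5 (blocked), now at (row=0, col=10)
Final: (row=0, col=10), facing East

Answer: Final position: (row=0, col=10), facing East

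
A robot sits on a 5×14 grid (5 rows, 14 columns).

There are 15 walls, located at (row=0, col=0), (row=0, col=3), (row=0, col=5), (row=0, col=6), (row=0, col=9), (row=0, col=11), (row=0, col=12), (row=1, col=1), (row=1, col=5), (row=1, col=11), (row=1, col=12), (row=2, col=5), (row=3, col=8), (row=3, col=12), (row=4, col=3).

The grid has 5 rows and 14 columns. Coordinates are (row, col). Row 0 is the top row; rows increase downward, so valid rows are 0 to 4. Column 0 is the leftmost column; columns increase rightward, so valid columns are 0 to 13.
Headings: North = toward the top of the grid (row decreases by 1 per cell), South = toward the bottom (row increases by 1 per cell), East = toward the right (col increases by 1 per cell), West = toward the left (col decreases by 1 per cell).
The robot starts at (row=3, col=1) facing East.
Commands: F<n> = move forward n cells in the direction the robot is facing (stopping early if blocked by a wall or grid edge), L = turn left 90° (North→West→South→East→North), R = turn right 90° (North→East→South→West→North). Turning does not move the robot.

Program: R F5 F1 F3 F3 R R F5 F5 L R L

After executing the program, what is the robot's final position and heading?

Answer: Final position: (row=2, col=1), facing West

Derivation:
Start: (row=3, col=1), facing East
  R: turn right, now facing South
  F5: move forward 1/5 (blocked), now at (row=4, col=1)
  F1: move forward 0/1 (blocked), now at (row=4, col=1)
  F3: move forward 0/3 (blocked), now at (row=4, col=1)
  F3: move forward 0/3 (blocked), now at (row=4, col=1)
  R: turn right, now facing West
  R: turn right, now facing North
  F5: move forward 2/5 (blocked), now at (row=2, col=1)
  F5: move forward 0/5 (blocked), now at (row=2, col=1)
  L: turn left, now facing West
  R: turn right, now facing North
  L: turn left, now facing West
Final: (row=2, col=1), facing West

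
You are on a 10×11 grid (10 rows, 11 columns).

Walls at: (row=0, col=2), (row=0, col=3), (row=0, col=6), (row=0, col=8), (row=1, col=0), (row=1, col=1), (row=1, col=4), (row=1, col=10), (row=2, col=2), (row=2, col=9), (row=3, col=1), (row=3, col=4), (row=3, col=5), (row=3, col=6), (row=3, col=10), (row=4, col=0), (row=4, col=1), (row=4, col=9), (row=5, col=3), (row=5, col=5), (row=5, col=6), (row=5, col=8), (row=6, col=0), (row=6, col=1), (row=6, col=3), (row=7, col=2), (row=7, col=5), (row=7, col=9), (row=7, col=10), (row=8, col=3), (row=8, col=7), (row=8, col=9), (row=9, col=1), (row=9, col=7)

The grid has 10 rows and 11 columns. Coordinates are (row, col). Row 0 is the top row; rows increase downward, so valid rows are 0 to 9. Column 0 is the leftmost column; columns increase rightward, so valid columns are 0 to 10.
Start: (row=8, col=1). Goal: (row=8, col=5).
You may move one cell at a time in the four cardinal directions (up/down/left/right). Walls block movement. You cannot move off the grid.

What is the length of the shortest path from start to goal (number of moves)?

Answer: Shortest path length: 6

Derivation:
BFS from (row=8, col=1) until reaching (row=8, col=5):
  Distance 0: (row=8, col=1)
  Distance 1: (row=7, col=1), (row=8, col=0), (row=8, col=2)
  Distance 2: (row=7, col=0), (row=9, col=0), (row=9, col=2)
  Distance 3: (row=9, col=3)
  Distance 4: (row=9, col=4)
  Distance 5: (row=8, col=4), (row=9, col=5)
  Distance 6: (row=7, col=4), (row=8, col=5), (row=9, col=6)  <- goal reached here
One shortest path (6 moves): (row=8, col=1) -> (row=8, col=2) -> (row=9, col=2) -> (row=9, col=3) -> (row=9, col=4) -> (row=9, col=5) -> (row=8, col=5)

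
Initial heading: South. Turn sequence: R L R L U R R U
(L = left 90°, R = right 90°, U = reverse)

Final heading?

Answer: Final heading: North

Derivation:
Start: South
  R (right (90° clockwise)) -> West
  L (left (90° counter-clockwise)) -> South
  R (right (90° clockwise)) -> West
  L (left (90° counter-clockwise)) -> South
  U (U-turn (180°)) -> North
  R (right (90° clockwise)) -> East
  R (right (90° clockwise)) -> South
  U (U-turn (180°)) -> North
Final: North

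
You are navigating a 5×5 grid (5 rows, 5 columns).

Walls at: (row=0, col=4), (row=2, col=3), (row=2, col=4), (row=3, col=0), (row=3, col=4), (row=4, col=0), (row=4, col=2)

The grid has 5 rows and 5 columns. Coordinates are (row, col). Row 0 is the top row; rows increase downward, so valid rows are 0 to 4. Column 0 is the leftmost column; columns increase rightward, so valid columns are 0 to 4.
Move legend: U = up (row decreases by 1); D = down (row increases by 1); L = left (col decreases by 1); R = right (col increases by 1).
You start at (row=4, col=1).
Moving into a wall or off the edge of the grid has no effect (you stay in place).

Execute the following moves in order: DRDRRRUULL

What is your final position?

Answer: Final position: (row=2, col=0)

Derivation:
Start: (row=4, col=1)
  D (down): blocked, stay at (row=4, col=1)
  R (right): blocked, stay at (row=4, col=1)
  D (down): blocked, stay at (row=4, col=1)
  [×3]R (right): blocked, stay at (row=4, col=1)
  U (up): (row=4, col=1) -> (row=3, col=1)
  U (up): (row=3, col=1) -> (row=2, col=1)
  L (left): (row=2, col=1) -> (row=2, col=0)
  L (left): blocked, stay at (row=2, col=0)
Final: (row=2, col=0)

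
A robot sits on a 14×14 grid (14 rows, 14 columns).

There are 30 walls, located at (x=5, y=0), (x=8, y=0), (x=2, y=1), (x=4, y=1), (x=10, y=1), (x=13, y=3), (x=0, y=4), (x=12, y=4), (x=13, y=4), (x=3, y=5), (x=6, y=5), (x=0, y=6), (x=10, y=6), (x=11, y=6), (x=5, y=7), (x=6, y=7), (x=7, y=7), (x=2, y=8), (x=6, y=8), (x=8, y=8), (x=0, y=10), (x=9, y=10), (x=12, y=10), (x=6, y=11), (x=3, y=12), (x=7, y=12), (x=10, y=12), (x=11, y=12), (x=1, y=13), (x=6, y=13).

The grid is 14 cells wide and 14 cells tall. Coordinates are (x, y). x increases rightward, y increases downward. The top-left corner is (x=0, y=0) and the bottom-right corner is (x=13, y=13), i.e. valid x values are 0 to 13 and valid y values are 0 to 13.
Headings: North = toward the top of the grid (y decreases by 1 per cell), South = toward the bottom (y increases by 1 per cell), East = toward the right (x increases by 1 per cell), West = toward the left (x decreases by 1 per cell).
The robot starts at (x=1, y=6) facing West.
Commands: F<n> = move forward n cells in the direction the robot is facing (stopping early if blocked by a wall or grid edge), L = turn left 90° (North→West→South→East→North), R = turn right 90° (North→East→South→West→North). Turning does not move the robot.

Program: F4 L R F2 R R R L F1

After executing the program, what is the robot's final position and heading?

Start: (x=1, y=6), facing West
  F4: move forward 0/4 (blocked), now at (x=1, y=6)
  L: turn left, now facing South
  R: turn right, now facing West
  F2: move forward 0/2 (blocked), now at (x=1, y=6)
  R: turn right, now facing North
  R: turn right, now facing East
  R: turn right, now facing South
  L: turn left, now facing East
  F1: move forward 1, now at (x=2, y=6)
Final: (x=2, y=6), facing East

Answer: Final position: (x=2, y=6), facing East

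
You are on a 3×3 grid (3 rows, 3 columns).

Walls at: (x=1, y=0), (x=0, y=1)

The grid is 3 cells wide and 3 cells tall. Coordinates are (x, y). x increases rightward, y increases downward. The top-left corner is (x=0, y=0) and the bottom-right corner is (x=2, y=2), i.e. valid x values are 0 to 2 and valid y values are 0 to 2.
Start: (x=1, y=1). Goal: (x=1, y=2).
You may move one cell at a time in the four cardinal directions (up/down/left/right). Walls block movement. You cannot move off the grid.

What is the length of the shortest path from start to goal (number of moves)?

BFS from (x=1, y=1) until reaching (x=1, y=2):
  Distance 0: (x=1, y=1)
  Distance 1: (x=2, y=1), (x=1, y=2)  <- goal reached here
One shortest path (1 moves): (x=1, y=1) -> (x=1, y=2)

Answer: Shortest path length: 1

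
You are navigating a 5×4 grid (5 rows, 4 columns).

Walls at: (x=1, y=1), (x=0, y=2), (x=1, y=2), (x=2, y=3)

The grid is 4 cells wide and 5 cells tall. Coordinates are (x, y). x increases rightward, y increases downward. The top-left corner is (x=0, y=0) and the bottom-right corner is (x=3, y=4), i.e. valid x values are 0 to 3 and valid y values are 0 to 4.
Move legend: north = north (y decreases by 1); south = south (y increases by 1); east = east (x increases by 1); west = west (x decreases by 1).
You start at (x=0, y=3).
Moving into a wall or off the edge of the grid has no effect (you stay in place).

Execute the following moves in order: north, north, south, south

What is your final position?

Answer: Final position: (x=0, y=4)

Derivation:
Start: (x=0, y=3)
  north (north): blocked, stay at (x=0, y=3)
  north (north): blocked, stay at (x=0, y=3)
  south (south): (x=0, y=3) -> (x=0, y=4)
  south (south): blocked, stay at (x=0, y=4)
Final: (x=0, y=4)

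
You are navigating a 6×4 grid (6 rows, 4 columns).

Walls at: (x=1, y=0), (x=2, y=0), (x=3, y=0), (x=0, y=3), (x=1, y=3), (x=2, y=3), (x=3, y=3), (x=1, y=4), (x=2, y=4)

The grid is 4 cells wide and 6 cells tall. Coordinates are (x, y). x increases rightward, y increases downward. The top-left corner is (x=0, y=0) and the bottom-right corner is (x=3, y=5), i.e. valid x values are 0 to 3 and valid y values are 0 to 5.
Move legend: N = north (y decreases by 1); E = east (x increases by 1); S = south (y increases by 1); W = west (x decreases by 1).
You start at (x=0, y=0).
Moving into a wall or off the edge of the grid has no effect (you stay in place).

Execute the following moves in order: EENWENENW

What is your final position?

Answer: Final position: (x=0, y=0)

Derivation:
Start: (x=0, y=0)
  E (east): blocked, stay at (x=0, y=0)
  E (east): blocked, stay at (x=0, y=0)
  N (north): blocked, stay at (x=0, y=0)
  W (west): blocked, stay at (x=0, y=0)
  E (east): blocked, stay at (x=0, y=0)
  N (north): blocked, stay at (x=0, y=0)
  E (east): blocked, stay at (x=0, y=0)
  N (north): blocked, stay at (x=0, y=0)
  W (west): blocked, stay at (x=0, y=0)
Final: (x=0, y=0)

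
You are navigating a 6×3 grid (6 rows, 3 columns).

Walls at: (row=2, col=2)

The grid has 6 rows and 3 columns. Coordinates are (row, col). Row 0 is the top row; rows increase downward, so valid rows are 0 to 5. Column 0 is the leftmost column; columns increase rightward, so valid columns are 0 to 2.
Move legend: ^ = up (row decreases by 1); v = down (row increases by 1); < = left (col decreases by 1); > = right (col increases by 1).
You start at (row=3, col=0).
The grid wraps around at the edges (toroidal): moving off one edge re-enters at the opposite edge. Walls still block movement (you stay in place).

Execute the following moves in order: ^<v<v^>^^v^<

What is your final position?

Start: (row=3, col=0)
  ^ (up): (row=3, col=0) -> (row=2, col=0)
  < (left): blocked, stay at (row=2, col=0)
  v (down): (row=2, col=0) -> (row=3, col=0)
  < (left): (row=3, col=0) -> (row=3, col=2)
  v (down): (row=3, col=2) -> (row=4, col=2)
  ^ (up): (row=4, col=2) -> (row=3, col=2)
  > (right): (row=3, col=2) -> (row=3, col=0)
  ^ (up): (row=3, col=0) -> (row=2, col=0)
  ^ (up): (row=2, col=0) -> (row=1, col=0)
  v (down): (row=1, col=0) -> (row=2, col=0)
  ^ (up): (row=2, col=0) -> (row=1, col=0)
  < (left): (row=1, col=0) -> (row=1, col=2)
Final: (row=1, col=2)

Answer: Final position: (row=1, col=2)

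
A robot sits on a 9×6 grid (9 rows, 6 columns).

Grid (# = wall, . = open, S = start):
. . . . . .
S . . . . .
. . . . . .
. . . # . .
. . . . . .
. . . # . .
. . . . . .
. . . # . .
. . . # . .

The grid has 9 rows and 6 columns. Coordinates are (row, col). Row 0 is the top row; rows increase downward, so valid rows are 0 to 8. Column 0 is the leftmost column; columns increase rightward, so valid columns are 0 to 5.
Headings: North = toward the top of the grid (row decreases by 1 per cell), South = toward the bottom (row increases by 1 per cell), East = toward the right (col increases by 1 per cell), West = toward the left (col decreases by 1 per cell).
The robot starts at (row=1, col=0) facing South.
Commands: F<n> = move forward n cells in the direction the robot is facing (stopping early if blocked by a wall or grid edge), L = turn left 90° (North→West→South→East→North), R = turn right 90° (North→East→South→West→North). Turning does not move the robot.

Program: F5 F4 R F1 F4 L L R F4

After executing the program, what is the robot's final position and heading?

Start: (row=1, col=0), facing South
  F5: move forward 5, now at (row=6, col=0)
  F4: move forward 2/4 (blocked), now at (row=8, col=0)
  R: turn right, now facing West
  F1: move forward 0/1 (blocked), now at (row=8, col=0)
  F4: move forward 0/4 (blocked), now at (row=8, col=0)
  L: turn left, now facing South
  L: turn left, now facing East
  R: turn right, now facing South
  F4: move forward 0/4 (blocked), now at (row=8, col=0)
Final: (row=8, col=0), facing South

Answer: Final position: (row=8, col=0), facing South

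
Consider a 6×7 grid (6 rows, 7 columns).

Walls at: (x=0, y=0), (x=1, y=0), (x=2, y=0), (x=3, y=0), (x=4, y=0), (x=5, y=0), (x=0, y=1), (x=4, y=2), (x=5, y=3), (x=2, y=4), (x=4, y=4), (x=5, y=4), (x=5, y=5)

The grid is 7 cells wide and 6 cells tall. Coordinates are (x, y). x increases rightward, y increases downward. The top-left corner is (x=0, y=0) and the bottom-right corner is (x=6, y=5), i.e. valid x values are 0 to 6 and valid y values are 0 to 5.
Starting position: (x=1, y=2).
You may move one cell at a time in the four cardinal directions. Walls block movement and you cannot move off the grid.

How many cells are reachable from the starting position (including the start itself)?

BFS flood-fill from (x=1, y=2):
  Distance 0: (x=1, y=2)
  Distance 1: (x=1, y=1), (x=0, y=2), (x=2, y=2), (x=1, y=3)
  Distance 2: (x=2, y=1), (x=3, y=2), (x=0, y=3), (x=2, y=3), (x=1, y=4)
  Distance 3: (x=3, y=1), (x=3, y=3), (x=0, y=4), (x=1, y=5)
  Distance 4: (x=4, y=1), (x=4, y=3), (x=3, y=4), (x=0, y=5), (x=2, y=5)
  Distance 5: (x=5, y=1), (x=3, y=5)
  Distance 6: (x=6, y=1), (x=5, y=2), (x=4, y=5)
  Distance 7: (x=6, y=0), (x=6, y=2)
  Distance 8: (x=6, y=3)
  Distance 9: (x=6, y=4)
  Distance 10: (x=6, y=5)
Total reachable: 29 (grid has 29 open cells total)

Answer: Reachable cells: 29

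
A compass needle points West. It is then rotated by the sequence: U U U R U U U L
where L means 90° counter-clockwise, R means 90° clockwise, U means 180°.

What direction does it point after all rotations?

Answer: Final heading: West

Derivation:
Start: West
  U (U-turn (180°)) -> East
  U (U-turn (180°)) -> West
  U (U-turn (180°)) -> East
  R (right (90° clockwise)) -> South
  U (U-turn (180°)) -> North
  U (U-turn (180°)) -> South
  U (U-turn (180°)) -> North
  L (left (90° counter-clockwise)) -> West
Final: West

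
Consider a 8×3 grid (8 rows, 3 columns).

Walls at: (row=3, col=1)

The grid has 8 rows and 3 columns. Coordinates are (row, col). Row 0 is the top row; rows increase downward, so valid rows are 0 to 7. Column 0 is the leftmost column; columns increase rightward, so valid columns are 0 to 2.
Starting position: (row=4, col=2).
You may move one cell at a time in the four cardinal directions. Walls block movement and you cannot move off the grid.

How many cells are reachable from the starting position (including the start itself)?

BFS flood-fill from (row=4, col=2):
  Distance 0: (row=4, col=2)
  Distance 1: (row=3, col=2), (row=4, col=1), (row=5, col=2)
  Distance 2: (row=2, col=2), (row=4, col=0), (row=5, col=1), (row=6, col=2)
  Distance 3: (row=1, col=2), (row=2, col=1), (row=3, col=0), (row=5, col=0), (row=6, col=1), (row=7, col=2)
  Distance 4: (row=0, col=2), (row=1, col=1), (row=2, col=0), (row=6, col=0), (row=7, col=1)
  Distance 5: (row=0, col=1), (row=1, col=0), (row=7, col=0)
  Distance 6: (row=0, col=0)
Total reachable: 23 (grid has 23 open cells total)

Answer: Reachable cells: 23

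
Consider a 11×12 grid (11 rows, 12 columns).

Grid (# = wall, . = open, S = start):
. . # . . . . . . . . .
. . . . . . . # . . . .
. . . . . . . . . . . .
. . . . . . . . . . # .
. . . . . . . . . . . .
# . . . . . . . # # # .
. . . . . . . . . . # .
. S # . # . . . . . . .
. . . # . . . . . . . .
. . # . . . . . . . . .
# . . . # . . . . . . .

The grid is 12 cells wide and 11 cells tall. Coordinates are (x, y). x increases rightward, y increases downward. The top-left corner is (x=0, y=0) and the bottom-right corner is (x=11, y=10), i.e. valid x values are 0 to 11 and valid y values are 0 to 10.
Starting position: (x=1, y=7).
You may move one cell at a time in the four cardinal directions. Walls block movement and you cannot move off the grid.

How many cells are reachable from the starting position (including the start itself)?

Answer: Reachable cells: 118

Derivation:
BFS flood-fill from (x=1, y=7):
  Distance 0: (x=1, y=7)
  Distance 1: (x=1, y=6), (x=0, y=7), (x=1, y=8)
  Distance 2: (x=1, y=5), (x=0, y=6), (x=2, y=6), (x=0, y=8), (x=2, y=8), (x=1, y=9)
  Distance 3: (x=1, y=4), (x=2, y=5), (x=3, y=6), (x=0, y=9), (x=1, y=10)
  Distance 4: (x=1, y=3), (x=0, y=4), (x=2, y=4), (x=3, y=5), (x=4, y=6), (x=3, y=7), (x=2, y=10)
  Distance 5: (x=1, y=2), (x=0, y=3), (x=2, y=3), (x=3, y=4), (x=4, y=5), (x=5, y=6), (x=3, y=10)
  Distance 6: (x=1, y=1), (x=0, y=2), (x=2, y=2), (x=3, y=3), (x=4, y=4), (x=5, y=5), (x=6, y=6), (x=5, y=7), (x=3, y=9)
  Distance 7: (x=1, y=0), (x=0, y=1), (x=2, y=1), (x=3, y=2), (x=4, y=3), (x=5, y=4), (x=6, y=5), (x=7, y=6), (x=6, y=7), (x=5, y=8), (x=4, y=9)
  Distance 8: (x=0, y=0), (x=3, y=1), (x=4, y=2), (x=5, y=3), (x=6, y=4), (x=7, y=5), (x=8, y=6), (x=7, y=7), (x=4, y=8), (x=6, y=8), (x=5, y=9)
  Distance 9: (x=3, y=0), (x=4, y=1), (x=5, y=2), (x=6, y=3), (x=7, y=4), (x=9, y=6), (x=8, y=7), (x=7, y=8), (x=6, y=9), (x=5, y=10)
  Distance 10: (x=4, y=0), (x=5, y=1), (x=6, y=2), (x=7, y=3), (x=8, y=4), (x=9, y=7), (x=8, y=8), (x=7, y=9), (x=6, y=10)
  Distance 11: (x=5, y=0), (x=6, y=1), (x=7, y=2), (x=8, y=3), (x=9, y=4), (x=10, y=7), (x=9, y=8), (x=8, y=9), (x=7, y=10)
  Distance 12: (x=6, y=0), (x=8, y=2), (x=9, y=3), (x=10, y=4), (x=11, y=7), (x=10, y=8), (x=9, y=9), (x=8, y=10)
  Distance 13: (x=7, y=0), (x=8, y=1), (x=9, y=2), (x=11, y=4), (x=11, y=6), (x=11, y=8), (x=10, y=9), (x=9, y=10)
  Distance 14: (x=8, y=0), (x=9, y=1), (x=10, y=2), (x=11, y=3), (x=11, y=5), (x=11, y=9), (x=10, y=10)
  Distance 15: (x=9, y=0), (x=10, y=1), (x=11, y=2), (x=11, y=10)
  Distance 16: (x=10, y=0), (x=11, y=1)
  Distance 17: (x=11, y=0)
Total reachable: 118 (grid has 118 open cells total)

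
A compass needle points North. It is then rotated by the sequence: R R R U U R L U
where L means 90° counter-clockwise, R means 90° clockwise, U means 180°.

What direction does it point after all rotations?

Answer: Final heading: East

Derivation:
Start: North
  R (right (90° clockwise)) -> East
  R (right (90° clockwise)) -> South
  R (right (90° clockwise)) -> West
  U (U-turn (180°)) -> East
  U (U-turn (180°)) -> West
  R (right (90° clockwise)) -> North
  L (left (90° counter-clockwise)) -> West
  U (U-turn (180°)) -> East
Final: East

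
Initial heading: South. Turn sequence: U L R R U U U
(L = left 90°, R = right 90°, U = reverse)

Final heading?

Start: South
  U (U-turn (180°)) -> North
  L (left (90° counter-clockwise)) -> West
  R (right (90° clockwise)) -> North
  R (right (90° clockwise)) -> East
  U (U-turn (180°)) -> West
  U (U-turn (180°)) -> East
  U (U-turn (180°)) -> West
Final: West

Answer: Final heading: West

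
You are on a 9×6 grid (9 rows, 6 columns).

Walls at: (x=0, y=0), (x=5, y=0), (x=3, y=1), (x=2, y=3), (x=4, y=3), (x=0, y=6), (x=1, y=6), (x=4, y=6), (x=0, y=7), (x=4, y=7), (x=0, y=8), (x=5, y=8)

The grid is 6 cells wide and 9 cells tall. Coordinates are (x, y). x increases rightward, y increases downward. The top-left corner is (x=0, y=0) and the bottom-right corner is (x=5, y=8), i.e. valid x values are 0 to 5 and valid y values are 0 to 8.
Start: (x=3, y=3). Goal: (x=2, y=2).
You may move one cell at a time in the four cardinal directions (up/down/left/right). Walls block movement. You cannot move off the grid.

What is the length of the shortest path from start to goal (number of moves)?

Answer: Shortest path length: 2

Derivation:
BFS from (x=3, y=3) until reaching (x=2, y=2):
  Distance 0: (x=3, y=3)
  Distance 1: (x=3, y=2), (x=3, y=4)
  Distance 2: (x=2, y=2), (x=4, y=2), (x=2, y=4), (x=4, y=4), (x=3, y=5)  <- goal reached here
One shortest path (2 moves): (x=3, y=3) -> (x=3, y=2) -> (x=2, y=2)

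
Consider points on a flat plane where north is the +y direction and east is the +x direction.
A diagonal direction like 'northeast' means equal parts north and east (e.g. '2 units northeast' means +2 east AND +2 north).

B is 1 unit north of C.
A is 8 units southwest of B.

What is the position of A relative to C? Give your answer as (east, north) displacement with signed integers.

Answer: A is at (east=-8, north=-7) relative to C.

Derivation:
Place C at the origin (east=0, north=0).
  B is 1 unit north of C: delta (east=+0, north=+1); B at (east=0, north=1).
  A is 8 units southwest of B: delta (east=-8, north=-8); A at (east=-8, north=-7).
Therefore A relative to C: (east=-8, north=-7).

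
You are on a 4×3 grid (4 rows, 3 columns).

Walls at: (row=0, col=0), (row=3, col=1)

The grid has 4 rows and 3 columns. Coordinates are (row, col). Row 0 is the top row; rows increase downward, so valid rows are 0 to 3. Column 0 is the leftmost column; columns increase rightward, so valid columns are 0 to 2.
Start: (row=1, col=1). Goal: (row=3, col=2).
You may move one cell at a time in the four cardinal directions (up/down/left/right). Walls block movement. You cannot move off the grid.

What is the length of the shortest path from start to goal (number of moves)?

Answer: Shortest path length: 3

Derivation:
BFS from (row=1, col=1) until reaching (row=3, col=2):
  Distance 0: (row=1, col=1)
  Distance 1: (row=0, col=1), (row=1, col=0), (row=1, col=2), (row=2, col=1)
  Distance 2: (row=0, col=2), (row=2, col=0), (row=2, col=2)
  Distance 3: (row=3, col=0), (row=3, col=2)  <- goal reached here
One shortest path (3 moves): (row=1, col=1) -> (row=1, col=2) -> (row=2, col=2) -> (row=3, col=2)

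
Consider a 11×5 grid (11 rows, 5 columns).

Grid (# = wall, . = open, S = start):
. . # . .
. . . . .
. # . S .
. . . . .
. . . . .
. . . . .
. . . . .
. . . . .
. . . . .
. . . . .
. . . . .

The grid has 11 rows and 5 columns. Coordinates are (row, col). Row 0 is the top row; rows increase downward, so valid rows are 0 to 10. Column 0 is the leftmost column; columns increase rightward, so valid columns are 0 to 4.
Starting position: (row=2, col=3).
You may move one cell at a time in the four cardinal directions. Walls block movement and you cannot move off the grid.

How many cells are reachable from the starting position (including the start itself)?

Answer: Reachable cells: 53

Derivation:
BFS flood-fill from (row=2, col=3):
  Distance 0: (row=2, col=3)
  Distance 1: (row=1, col=3), (row=2, col=2), (row=2, col=4), (row=3, col=3)
  Distance 2: (row=0, col=3), (row=1, col=2), (row=1, col=4), (row=3, col=2), (row=3, col=4), (row=4, col=3)
  Distance 3: (row=0, col=4), (row=1, col=1), (row=3, col=1), (row=4, col=2), (row=4, col=4), (row=5, col=3)
  Distance 4: (row=0, col=1), (row=1, col=0), (row=3, col=0), (row=4, col=1), (row=5, col=2), (row=5, col=4), (row=6, col=3)
  Distance 5: (row=0, col=0), (row=2, col=0), (row=4, col=0), (row=5, col=1), (row=6, col=2), (row=6, col=4), (row=7, col=3)
  Distance 6: (row=5, col=0), (row=6, col=1), (row=7, col=2), (row=7, col=4), (row=8, col=3)
  Distance 7: (row=6, col=0), (row=7, col=1), (row=8, col=2), (row=8, col=4), (row=9, col=3)
  Distance 8: (row=7, col=0), (row=8, col=1), (row=9, col=2), (row=9, col=4), (row=10, col=3)
  Distance 9: (row=8, col=0), (row=9, col=1), (row=10, col=2), (row=10, col=4)
  Distance 10: (row=9, col=0), (row=10, col=1)
  Distance 11: (row=10, col=0)
Total reachable: 53 (grid has 53 open cells total)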